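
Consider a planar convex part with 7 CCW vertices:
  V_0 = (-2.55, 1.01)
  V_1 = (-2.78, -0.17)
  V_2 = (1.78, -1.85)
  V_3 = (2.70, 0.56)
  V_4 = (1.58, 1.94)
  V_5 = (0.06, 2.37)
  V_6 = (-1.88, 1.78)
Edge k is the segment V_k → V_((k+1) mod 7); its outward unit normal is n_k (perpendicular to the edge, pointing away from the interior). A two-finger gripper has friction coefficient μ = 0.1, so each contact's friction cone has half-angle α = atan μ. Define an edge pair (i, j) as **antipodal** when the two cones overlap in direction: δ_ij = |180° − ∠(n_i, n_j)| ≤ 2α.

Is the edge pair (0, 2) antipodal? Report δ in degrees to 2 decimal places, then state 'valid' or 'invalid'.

α = atan 0.1 = 5.71°;  2α = 11.42°
edge 0: e_0 = (-0.23, -1.18);  n_0 = (-0.9815, +0.1913)
edge 2: e_2 = (+0.92, +2.41);  n_2 = (+0.9342, -0.3566)
∠(n_0, n_2) = 170.14°
δ = |180° − 170.14°| = 9.86°
9.86° ≤ 2α = 11.42°  →  valid

δ = 9.86°, valid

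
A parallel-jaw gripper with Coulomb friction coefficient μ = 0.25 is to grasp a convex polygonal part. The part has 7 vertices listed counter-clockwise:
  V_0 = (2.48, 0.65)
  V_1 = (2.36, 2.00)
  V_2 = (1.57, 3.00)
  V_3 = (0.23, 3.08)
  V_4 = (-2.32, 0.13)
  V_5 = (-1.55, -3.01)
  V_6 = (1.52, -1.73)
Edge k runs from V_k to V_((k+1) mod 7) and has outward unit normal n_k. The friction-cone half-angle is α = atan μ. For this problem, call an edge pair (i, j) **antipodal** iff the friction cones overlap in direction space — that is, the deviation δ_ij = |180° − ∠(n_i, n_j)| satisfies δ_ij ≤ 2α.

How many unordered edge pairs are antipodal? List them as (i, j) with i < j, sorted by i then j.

count = 5; pairs: (0,4), (1,4), (2,5), (3,5), (3,6)

α = atan 0.25 = 14.04°;  2α = 28.07°
n_0 = (+0.9961, +0.0885)
n_1 = (+0.7847, +0.6199)
n_2 = (+0.0596, +0.9982)
n_3 = (-0.7565, +0.6540)
n_4 = (-0.9712, -0.2382)
n_5 = (+0.3848, -0.9230)
n_6 = (+0.9274, -0.3741)
  (0,1): δ = 146.77°  ·
  (0,2): δ = 98.50°  ·
  (0,3): δ = 45.92°  ·
  (0,4): δ = 8.70°  ✓
  (0,5): δ = 107.55°  ·
  (0,6): δ = 152.95°  ·
  (1,2): δ = 131.73°  ·
  (1,3): δ = 79.15°  ·
  (1,4): δ = 24.53°  ✓
  (1,5): δ = 74.32°  ·
  (1,6): δ = 119.72°  ·
  (2,3): δ = 127.42°  ·
  (2,4): δ = 72.81°  ·
  (2,5): δ = 26.05°  ✓
  (2,6): δ = 71.45°  ·
  (3,4): δ = 125.38°  ·
  (3,5): δ = 26.53°  ✓
  (3,6): δ = 18.87°  ✓
  (4,5): δ = 81.15°  ·
  (4,6): δ = 35.75°  ·
  (5,6): δ = 134.60°  ·
antipodal pairs: 5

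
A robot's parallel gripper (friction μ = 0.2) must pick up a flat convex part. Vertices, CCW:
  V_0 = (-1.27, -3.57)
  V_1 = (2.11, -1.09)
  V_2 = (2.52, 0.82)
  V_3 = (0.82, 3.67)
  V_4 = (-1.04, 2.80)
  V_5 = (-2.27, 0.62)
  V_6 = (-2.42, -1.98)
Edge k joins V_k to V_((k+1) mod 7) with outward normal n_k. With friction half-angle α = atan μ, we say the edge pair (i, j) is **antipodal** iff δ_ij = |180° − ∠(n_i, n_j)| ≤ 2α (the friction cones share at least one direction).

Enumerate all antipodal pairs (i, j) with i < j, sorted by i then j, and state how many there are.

count = 4; pairs: (0,3), (1,4), (1,5), (2,6)

α = atan 0.2 = 11.31°;  2α = 22.62°
n_0 = (+0.5916, -0.8063)
n_1 = (+0.9777, -0.2099)
n_2 = (+0.8588, +0.5123)
n_3 = (-0.4237, +0.9058)
n_4 = (-0.8709, +0.4914)
n_5 = (-0.9983, +0.0576)
n_6 = (-0.8103, -0.5860)
  (0,1): δ = 138.38°  ·
  (0,2): δ = 95.45°  ·
  (0,3): δ = 11.20°  ✓
  (0,4): δ = 24.30°  ·
  (0,5): δ = 50.43°  ·
  (0,6): δ = 89.61°  ·
  (1,2): δ = 137.07°  ·
  (1,3): δ = 52.82°  ·
  (1,4): δ = 17.32°  ✓
  (1,5): δ = 8.81°  ✓
  (1,6): δ = 47.99°  ·
  (2,3): δ = 95.75°  ·
  (2,4): δ = 60.25°  ·
  (2,5): δ = 34.12°  ·
  (2,6): δ = 5.06°  ✓
  (3,4): δ = 144.50°  ·
  (3,5): δ = 118.37°  ·
  (3,6): δ = 79.19°  ·
  (4,5): δ = 153.87°  ·
  (4,6): δ = 114.69°  ·
  (5,6): δ = 140.82°  ·
antipodal pairs: 4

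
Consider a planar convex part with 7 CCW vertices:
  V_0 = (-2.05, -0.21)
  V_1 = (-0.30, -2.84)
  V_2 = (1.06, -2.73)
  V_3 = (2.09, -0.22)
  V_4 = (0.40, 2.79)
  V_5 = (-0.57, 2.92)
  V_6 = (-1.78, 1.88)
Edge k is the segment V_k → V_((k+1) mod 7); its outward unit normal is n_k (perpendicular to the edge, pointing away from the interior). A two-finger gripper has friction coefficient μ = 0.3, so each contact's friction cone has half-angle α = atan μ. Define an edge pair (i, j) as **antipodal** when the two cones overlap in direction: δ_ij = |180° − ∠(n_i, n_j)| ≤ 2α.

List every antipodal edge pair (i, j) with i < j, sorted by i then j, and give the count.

count = 4; pairs: (0,3), (1,4), (2,5), (2,6)

α = atan 0.3 = 16.70°;  2α = 33.40°
n_0 = (-0.8325, -0.5540)
n_1 = (+0.0806, -0.9967)
n_2 = (+0.9251, -0.3796)
n_3 = (+0.8720, +0.4896)
n_4 = (+0.1328, +0.9911)
n_5 = (-0.6518, +0.7584)
n_6 = (-0.9918, +0.1281)
  (0,1): δ = 119.02°  ·
  (0,2): δ = 55.95°  ·
  (0,3): δ = 4.33°  ✓
  (0,4): δ = 48.73°  ·
  (0,5): δ = 97.04°  ·
  (0,6): δ = 139.00°  ·
  (1,2): δ = 116.94°  ·
  (1,3): δ = 65.31°  ·
  (1,4): δ = 12.26°  ✓
  (1,5): δ = 36.06°  ·
  (1,6): δ = 78.01°  ·
  (2,3): δ = 128.38°  ·
  (2,4): δ = 75.32°  ·
  (2,5): δ = 27.01°  ✓
  (2,6): δ = 14.95°  ✓
  (3,4): δ = 126.95°  ·
  (3,5): δ = 78.63°  ·
  (3,6): δ = 36.67°  ·
  (4,5): δ = 131.69°  ·
  (4,6): δ = 89.73°  ·
  (5,6): δ = 138.04°  ·
antipodal pairs: 4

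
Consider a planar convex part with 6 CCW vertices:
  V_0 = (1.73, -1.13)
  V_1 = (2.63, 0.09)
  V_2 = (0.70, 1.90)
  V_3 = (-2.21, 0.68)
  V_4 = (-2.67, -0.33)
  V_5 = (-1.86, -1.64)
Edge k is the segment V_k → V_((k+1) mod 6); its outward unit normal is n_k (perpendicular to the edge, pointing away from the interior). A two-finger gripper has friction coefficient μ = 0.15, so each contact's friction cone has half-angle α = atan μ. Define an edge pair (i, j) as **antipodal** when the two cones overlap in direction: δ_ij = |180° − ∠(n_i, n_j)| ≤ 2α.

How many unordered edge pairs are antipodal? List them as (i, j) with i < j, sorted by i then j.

count = 3; pairs: (0,3), (1,4), (2,5)

α = atan 0.15 = 8.53°;  2α = 17.06°
n_0 = (+0.8047, -0.5936)
n_1 = (+0.6841, +0.7294)
n_2 = (-0.3866, +0.9222)
n_3 = (-0.9101, +0.4145)
n_4 = (-0.8505, -0.5259)
n_5 = (+0.1406, -0.9901)
  (0,1): δ = 96.75°  ·
  (0,2): δ = 30.84°  ·
  (0,3): δ = 11.93°  ✓
  (0,4): δ = 68.15°  ·
  (0,5): δ = 134.50°  ·
  (1,2): δ = 114.09°  ·
  (1,3): δ = 71.32°  ·
  (1,4): δ = 15.11°  ✓
  (1,5): δ = 51.25°  ·
  (2,3): δ = 137.23°  ·
  (2,4): δ = 81.02°  ·
  (2,5): δ = 14.66°  ✓
  (3,4): δ = 123.78°  ·
  (3,5): δ = 57.43°  ·
  (4,5): δ = 113.64°  ·
antipodal pairs: 3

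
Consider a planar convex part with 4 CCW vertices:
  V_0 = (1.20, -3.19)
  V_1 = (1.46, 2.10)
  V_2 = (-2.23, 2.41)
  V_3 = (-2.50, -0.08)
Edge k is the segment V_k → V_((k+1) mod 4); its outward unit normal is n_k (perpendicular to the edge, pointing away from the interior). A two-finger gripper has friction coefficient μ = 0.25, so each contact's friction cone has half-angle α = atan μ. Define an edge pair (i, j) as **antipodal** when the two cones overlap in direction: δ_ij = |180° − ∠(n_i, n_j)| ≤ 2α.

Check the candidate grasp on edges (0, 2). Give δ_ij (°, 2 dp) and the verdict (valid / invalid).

α = atan 0.25 = 14.04°;  2α = 28.07°
edge 0: e_0 = (+0.26, +5.29);  n_0 = (+0.9988, -0.0491)
edge 2: e_2 = (-0.27, -2.49);  n_2 = (-0.9942, +0.1078)
∠(n_0, n_2) = 176.63°
δ = |180° − 176.63°| = 3.37°
3.37° ≤ 2α = 28.07°  →  valid

δ = 3.37°, valid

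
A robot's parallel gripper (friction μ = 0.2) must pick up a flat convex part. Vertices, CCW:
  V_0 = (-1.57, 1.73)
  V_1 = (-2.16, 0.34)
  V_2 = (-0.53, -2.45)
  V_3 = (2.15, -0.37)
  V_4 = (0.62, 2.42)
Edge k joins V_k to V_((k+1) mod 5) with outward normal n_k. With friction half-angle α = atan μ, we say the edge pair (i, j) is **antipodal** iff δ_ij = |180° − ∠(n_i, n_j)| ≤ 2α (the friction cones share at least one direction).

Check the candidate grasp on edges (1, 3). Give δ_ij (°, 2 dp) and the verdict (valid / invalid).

α = atan 0.2 = 11.31°;  2α = 22.62°
edge 1: e_1 = (+1.63, -2.79);  n_1 = (-0.8634, -0.5044)
edge 3: e_3 = (-1.53, +2.79);  n_3 = (+0.8768, +0.4808)
∠(n_1, n_3) = 178.45°
δ = |180° − 178.45°| = 1.55°
1.55° ≤ 2α = 22.62°  →  valid

δ = 1.55°, valid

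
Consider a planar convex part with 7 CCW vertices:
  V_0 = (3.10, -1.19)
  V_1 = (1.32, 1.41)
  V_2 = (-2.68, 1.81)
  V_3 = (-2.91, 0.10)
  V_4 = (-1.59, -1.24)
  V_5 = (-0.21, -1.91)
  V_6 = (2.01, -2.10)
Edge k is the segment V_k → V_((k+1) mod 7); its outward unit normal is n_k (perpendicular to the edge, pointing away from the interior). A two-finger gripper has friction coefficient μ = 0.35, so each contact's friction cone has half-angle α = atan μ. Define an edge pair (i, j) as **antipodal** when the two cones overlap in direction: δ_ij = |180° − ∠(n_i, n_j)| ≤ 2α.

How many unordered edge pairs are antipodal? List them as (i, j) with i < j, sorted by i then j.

α = atan 0.35 = 19.29°;  2α = 38.58°
n_0 = (+0.8252, +0.5649)
n_1 = (+0.0995, +0.9950)
n_2 = (-0.9911, +0.1333)
n_3 = (-0.7124, -0.7018)
n_4 = (-0.4368, -0.8996)
n_5 = (-0.0853, -0.9964)
n_6 = (+0.6409, -0.7676)
  (0,1): δ = 130.11°  ·
  (0,2): δ = 42.06°  ·
  (0,3): δ = 10.17°  ✓
  (0,4): δ = 29.71°  ✓
  (0,5): δ = 50.71°  ·
  (0,6): δ = 95.46°  ·
  (1,2): δ = 91.95°  ·
  (1,3): δ = 39.72°  ·
  (1,4): δ = 20.19°  ✓
  (1,5): δ = 0.82°  ✓
  (1,6): δ = 45.57°  ·
  (2,3): δ = 127.77°  ·
  (2,4): δ = 108.24°  ·
  (2,5): δ = 87.23°  ·
  (2,6): δ = 42.48°  ·
  (3,4): δ = 160.47°  ·
  (3,5): δ = 139.46°  ·
  (3,6): δ = 94.71°  ·
  (4,5): δ = 158.99°  ·
  (4,6): δ = 114.25°  ·
  (5,6): δ = 135.25°  ·
antipodal pairs: 4

count = 4; pairs: (0,3), (0,4), (1,4), (1,5)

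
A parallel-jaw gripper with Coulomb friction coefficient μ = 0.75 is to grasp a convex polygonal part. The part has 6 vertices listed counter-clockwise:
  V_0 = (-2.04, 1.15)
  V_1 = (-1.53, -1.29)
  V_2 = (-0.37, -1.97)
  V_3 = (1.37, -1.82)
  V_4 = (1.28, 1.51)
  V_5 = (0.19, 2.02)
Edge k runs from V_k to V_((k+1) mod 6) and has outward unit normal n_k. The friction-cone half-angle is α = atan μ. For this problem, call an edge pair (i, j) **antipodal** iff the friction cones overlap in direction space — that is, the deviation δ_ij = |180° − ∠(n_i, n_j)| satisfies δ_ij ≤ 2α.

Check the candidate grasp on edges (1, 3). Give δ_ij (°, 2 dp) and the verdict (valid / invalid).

δ = 58.07°, valid

α = atan 0.75 = 36.87°;  2α = 73.74°
edge 1: e_1 = (+1.16, -0.68);  n_1 = (-0.5057, -0.8627)
edge 3: e_3 = (-0.09, +3.33);  n_3 = (+0.9996, +0.0270)
∠(n_1, n_3) = 121.93°
δ = |180° − 121.93°| = 58.07°
58.07° ≤ 2α = 73.74°  →  valid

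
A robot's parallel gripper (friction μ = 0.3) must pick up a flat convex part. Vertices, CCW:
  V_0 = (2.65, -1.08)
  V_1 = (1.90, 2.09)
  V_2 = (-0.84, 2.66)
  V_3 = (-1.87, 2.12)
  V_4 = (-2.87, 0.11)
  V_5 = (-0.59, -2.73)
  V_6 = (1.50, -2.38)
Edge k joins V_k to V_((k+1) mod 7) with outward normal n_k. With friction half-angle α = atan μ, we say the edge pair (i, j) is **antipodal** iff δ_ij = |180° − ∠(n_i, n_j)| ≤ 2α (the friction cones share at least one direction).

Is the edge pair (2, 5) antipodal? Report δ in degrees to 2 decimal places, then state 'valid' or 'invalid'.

α = atan 0.3 = 16.70°;  2α = 33.40°
edge 2: e_2 = (-1.03, -0.54);  n_2 = (-0.4643, +0.8857)
edge 5: e_5 = (+2.09, +0.35);  n_5 = (+0.1652, -0.9863)
∠(n_2, n_5) = 161.84°
δ = |180° − 161.84°| = 18.16°
18.16° ≤ 2α = 33.40°  →  valid

δ = 18.16°, valid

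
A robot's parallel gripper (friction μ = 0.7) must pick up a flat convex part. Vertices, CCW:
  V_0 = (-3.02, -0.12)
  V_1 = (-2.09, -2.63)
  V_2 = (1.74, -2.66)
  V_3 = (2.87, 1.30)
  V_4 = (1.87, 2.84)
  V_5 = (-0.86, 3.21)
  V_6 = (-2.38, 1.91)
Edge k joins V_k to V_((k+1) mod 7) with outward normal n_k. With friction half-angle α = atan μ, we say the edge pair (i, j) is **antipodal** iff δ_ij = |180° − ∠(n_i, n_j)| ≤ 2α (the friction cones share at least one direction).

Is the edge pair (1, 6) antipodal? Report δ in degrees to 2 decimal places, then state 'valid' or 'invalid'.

α = atan 0.7 = 34.99°;  2α = 69.98°
edge 1: e_1 = (+3.83, -0.03);  n_1 = (-0.0078, -1.0000)
edge 6: e_6 = (-0.64, -2.03);  n_6 = (-0.9537, +0.3007)
∠(n_1, n_6) = 107.05°
δ = |180° − 107.05°| = 72.95°
72.95° > 2α = 69.98°  →  invalid

δ = 72.95°, invalid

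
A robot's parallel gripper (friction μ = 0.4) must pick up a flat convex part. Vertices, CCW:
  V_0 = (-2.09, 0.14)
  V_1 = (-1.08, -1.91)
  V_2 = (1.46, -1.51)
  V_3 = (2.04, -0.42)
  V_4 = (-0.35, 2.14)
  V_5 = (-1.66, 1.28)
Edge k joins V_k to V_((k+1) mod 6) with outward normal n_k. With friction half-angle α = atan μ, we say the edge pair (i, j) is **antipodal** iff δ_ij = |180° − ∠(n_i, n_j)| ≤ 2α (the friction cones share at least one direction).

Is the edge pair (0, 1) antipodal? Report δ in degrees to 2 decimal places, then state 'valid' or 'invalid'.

α = atan 0.4 = 21.80°;  2α = 43.60°
edge 0: e_0 = (+1.01, -2.05);  n_0 = (-0.8970, -0.4420)
edge 1: e_1 = (+2.54, +0.40);  n_1 = (+0.1556, -0.9878)
∠(n_0, n_1) = 72.72°
δ = |180° − 72.72°| = 107.28°
107.28° > 2α = 43.60°  →  invalid

δ = 107.28°, invalid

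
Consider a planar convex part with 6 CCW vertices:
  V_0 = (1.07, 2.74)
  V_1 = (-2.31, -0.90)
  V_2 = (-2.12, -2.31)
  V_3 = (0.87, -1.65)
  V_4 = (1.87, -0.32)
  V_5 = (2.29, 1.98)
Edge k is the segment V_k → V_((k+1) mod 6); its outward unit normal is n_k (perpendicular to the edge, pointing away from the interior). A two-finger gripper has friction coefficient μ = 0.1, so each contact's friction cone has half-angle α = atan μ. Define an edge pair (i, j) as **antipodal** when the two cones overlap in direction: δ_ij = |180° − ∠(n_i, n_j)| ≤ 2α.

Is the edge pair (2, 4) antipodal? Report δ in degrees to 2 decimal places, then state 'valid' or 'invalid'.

α = atan 0.1 = 5.71°;  2α = 11.42°
edge 2: e_2 = (+2.99, +0.66);  n_2 = (+0.2155, -0.9765)
edge 4: e_4 = (+0.42, +2.30);  n_4 = (+0.9837, -0.1796)
∠(n_2, n_4) = 67.20°
δ = |180° − 67.20°| = 112.80°
112.80° > 2α = 11.42°  →  invalid

δ = 112.80°, invalid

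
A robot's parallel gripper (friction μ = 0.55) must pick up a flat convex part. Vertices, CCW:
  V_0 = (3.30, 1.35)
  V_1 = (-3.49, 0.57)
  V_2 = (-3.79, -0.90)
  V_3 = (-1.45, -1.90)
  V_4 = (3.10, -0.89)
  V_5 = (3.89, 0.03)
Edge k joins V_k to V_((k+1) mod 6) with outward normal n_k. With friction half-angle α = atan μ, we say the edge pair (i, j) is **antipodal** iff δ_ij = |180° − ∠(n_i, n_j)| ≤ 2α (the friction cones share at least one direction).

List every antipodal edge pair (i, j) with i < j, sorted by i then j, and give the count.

count = 6; pairs: (0,2), (0,3), (0,4), (1,4), (1,5), (2,5)

α = atan 0.55 = 28.81°;  2α = 57.62°
n_0 = (-0.1141, +0.9935)
n_1 = (-0.9798, +0.2000)
n_2 = (-0.3930, -0.9196)
n_3 = (+0.2167, -0.9762)
n_4 = (+0.7587, -0.6515)
n_5 = (+0.9130, +0.4081)
  (0,1): δ = 108.09°  ·
  (0,2): δ = 29.69°  ✓
  (0,3): δ = 5.96°  ✓
  (0,4): δ = 42.79°  ✓
  (0,5): δ = 107.53°  ·
  (1,2): δ = 101.60°  ·
  (1,3): δ = 65.95°  ·
  (1,4): δ = 29.12°  ✓
  (1,5): δ = 35.62°  ✓
  (2,3): δ = 144.35°  ·
  (2,4): δ = 107.51°  ·
  (2,5): δ = 42.78°  ✓
  (3,4): δ = 143.17°  ·
  (3,5): δ = 78.43°  ·
  (4,5): δ = 115.26°  ·
antipodal pairs: 6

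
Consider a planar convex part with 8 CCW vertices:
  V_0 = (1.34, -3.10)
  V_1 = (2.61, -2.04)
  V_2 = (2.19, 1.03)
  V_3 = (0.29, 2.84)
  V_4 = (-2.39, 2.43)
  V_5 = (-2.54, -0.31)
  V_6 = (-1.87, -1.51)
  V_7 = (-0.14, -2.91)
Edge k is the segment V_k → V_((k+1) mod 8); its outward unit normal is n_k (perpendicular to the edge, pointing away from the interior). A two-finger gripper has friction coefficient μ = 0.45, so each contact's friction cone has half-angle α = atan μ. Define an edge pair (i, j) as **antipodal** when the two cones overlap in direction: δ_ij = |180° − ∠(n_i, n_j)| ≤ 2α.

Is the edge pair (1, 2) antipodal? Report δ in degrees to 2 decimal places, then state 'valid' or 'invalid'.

α = atan 0.45 = 24.23°;  2α = 48.46°
edge 1: e_1 = (-0.42, +3.07);  n_1 = (+0.9908, +0.1355)
edge 2: e_2 = (-1.90, +1.81);  n_2 = (+0.6898, +0.7240)
∠(n_1, n_2) = 38.60°
δ = |180° − 38.60°| = 141.40°
141.40° > 2α = 48.46°  →  invalid

δ = 141.40°, invalid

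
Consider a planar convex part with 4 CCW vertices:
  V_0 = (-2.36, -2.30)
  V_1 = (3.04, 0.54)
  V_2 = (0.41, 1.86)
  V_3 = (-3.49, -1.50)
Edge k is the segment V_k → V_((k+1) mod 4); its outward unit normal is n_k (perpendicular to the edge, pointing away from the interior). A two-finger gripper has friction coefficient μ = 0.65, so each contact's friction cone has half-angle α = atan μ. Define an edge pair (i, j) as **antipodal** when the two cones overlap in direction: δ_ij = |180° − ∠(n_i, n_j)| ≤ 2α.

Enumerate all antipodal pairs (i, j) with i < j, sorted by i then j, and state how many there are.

count = 3; pairs: (0,1), (0,2), (1,3)

α = atan 0.65 = 33.02°;  2α = 66.05°
n_0 = (+0.4655, -0.8851)
n_1 = (+0.4486, +0.8937)
n_2 = (-0.6527, +0.7576)
n_3 = (-0.5778, -0.8162)
  (0,1): δ = 54.39°  ✓
  (0,2): δ = 13.01°  ✓
  (0,3): δ = 116.96°  ·
  (1,2): δ = 112.60°  ·
  (1,3): δ = 8.65°  ✓
  (2,3): δ = 76.04°  ·
antipodal pairs: 3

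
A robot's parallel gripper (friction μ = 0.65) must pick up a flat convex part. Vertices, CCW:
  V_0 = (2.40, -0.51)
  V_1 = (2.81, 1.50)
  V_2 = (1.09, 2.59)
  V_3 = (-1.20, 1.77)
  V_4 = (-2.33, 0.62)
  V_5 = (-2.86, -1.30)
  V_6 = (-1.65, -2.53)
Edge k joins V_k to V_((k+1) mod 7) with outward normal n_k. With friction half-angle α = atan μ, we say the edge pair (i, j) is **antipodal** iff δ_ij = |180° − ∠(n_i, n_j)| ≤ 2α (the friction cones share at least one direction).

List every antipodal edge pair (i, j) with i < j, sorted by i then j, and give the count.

α = atan 0.65 = 33.02°;  2α = 66.05°
n_0 = (+0.9798, -0.1999)
n_1 = (+0.5353, +0.8447)
n_2 = (-0.3371, +0.9415)
n_3 = (-0.7133, +0.7009)
n_4 = (-0.9639, +0.2661)
n_5 = (-0.7129, -0.7013)
n_6 = (+0.4463, -0.8949)
  (0,1): δ = 110.83°  ·
  (0,2): δ = 58.77°  ✓
  (0,3): δ = 32.97°  ✓
  (0,4): δ = 3.90°  ✓
  (0,5): δ = 56.06°  ✓
  (0,6): δ = 128.04°  ·
  (1,2): δ = 127.94°  ·
  (1,3): δ = 102.13°  ·
  (1,4): δ = 73.07°  ·
  (1,5): δ = 13.11°  ✓
  (1,6): δ = 58.87°  ✓
  (2,3): δ = 154.20°  ·
  (2,4): δ = 125.13°  ·
  (2,5): δ = 65.17°  ✓
  (2,6): δ = 6.81°  ✓
  (3,4): δ = 150.93°  ·
  (3,5): δ = 90.97°  ·
  (3,6): δ = 18.99°  ✓
  (4,5): δ = 120.04°  ·
  (4,6): δ = 48.06°  ✓
  (5,6): δ = 108.02°  ·
antipodal pairs: 10

count = 10; pairs: (0,2), (0,3), (0,4), (0,5), (1,5), (1,6), (2,5), (2,6), (3,6), (4,6)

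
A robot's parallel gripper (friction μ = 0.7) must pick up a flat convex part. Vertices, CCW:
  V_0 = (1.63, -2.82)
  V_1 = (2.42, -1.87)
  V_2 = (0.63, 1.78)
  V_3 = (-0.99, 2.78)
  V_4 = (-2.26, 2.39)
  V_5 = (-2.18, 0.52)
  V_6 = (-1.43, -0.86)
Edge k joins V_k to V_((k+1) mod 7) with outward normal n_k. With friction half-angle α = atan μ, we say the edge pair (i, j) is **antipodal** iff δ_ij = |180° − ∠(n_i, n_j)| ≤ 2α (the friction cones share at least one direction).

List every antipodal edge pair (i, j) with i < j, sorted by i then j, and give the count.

α = atan 0.7 = 34.99°;  2α = 69.98°
n_0 = (+0.7689, -0.6394)
n_1 = (+0.8978, +0.4403)
n_2 = (+0.5253, +0.8509)
n_3 = (-0.2936, +0.9559)
n_4 = (-0.9991, -0.0427)
n_5 = (-0.8786, -0.4775)
n_6 = (-0.5394, -0.8421)
  (0,1): δ = 114.13°  ·
  (0,2): δ = 81.94°  ·
  (0,3): δ = 33.18°  ✓
  (0,4): δ = 42.20°  ✓
  (0,5): δ = 68.27°  ✓
  (0,6): δ = 97.11°  ·
  (1,2): δ = 147.81°  ·
  (1,3): δ = 99.05°  ·
  (1,4): δ = 23.67°  ✓
  (1,5): δ = 2.40°  ✓
  (1,6): δ = 31.24°  ✓
  (2,3): δ = 131.24°  ·
  (2,4): δ = 55.86°  ✓
  (2,5): δ = 29.79°  ✓
  (2,6): δ = 0.95°  ✓
  (3,4): δ = 104.62°  ·
  (3,5): δ = 78.55°  ·
  (3,6): δ = 49.71°  ✓
  (4,5): δ = 153.93°  ·
  (4,6): δ = 125.09°  ·
  (5,6): δ = 151.16°  ·
antipodal pairs: 10

count = 10; pairs: (0,3), (0,4), (0,5), (1,4), (1,5), (1,6), (2,4), (2,5), (2,6), (3,6)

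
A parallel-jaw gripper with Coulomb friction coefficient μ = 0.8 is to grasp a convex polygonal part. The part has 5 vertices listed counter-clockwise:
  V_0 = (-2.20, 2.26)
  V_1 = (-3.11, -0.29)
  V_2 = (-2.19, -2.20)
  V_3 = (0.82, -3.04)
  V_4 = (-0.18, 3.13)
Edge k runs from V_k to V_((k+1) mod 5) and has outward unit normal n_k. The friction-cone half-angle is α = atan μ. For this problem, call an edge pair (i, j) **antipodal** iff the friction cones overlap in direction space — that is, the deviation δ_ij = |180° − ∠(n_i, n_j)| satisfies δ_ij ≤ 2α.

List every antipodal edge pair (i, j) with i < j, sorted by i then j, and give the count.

α = atan 0.8 = 38.66°;  2α = 77.32°
n_0 = (-0.9418, +0.3361)
n_1 = (-0.9009, -0.4340)
n_2 = (-0.2688, -0.9632)
n_3 = (+0.9871, +0.1600)
n_4 = (-0.3956, +0.9184)
  (0,1): δ = 134.64°  ·
  (0,2): δ = 85.95°  ·
  (0,3): δ = 28.85°  ✓
  (0,4): δ = 132.94°  ·
  (1,2): δ = 131.31°  ·
  (1,3): δ = 16.51°  ✓
  (1,4): δ = 87.58°  ·
  (2,3): δ = 65.20°  ✓
  (2,4): δ = 38.89°  ✓
  (3,4): δ = 75.90°  ✓
antipodal pairs: 5

count = 5; pairs: (0,3), (1,3), (2,3), (2,4), (3,4)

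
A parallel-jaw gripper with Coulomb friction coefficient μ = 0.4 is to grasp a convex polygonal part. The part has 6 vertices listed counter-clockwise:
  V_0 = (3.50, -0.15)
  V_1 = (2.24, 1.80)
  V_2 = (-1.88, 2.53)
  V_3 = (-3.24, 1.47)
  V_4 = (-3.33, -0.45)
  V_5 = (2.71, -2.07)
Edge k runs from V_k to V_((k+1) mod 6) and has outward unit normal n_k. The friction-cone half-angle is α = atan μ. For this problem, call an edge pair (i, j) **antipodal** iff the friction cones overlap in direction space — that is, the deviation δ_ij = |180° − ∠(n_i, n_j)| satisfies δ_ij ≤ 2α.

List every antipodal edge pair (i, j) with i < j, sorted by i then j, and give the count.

count = 5; pairs: (0,3), (0,4), (1,4), (2,5), (3,5)

α = atan 0.4 = 21.80°;  2α = 43.60°
n_0 = (+0.8399, +0.5427)
n_1 = (+0.1745, +0.9847)
n_2 = (-0.6147, +0.7887)
n_3 = (-0.9989, +0.0468)
n_4 = (-0.2591, -0.9659)
n_5 = (+0.9248, -0.3805)
  (0,1): δ = 132.92°  ·
  (0,2): δ = 84.94°  ·
  (0,3): δ = 35.55°  ✓
  (0,4): δ = 42.12°  ✓
  (0,5): δ = 124.77°  ·
  (1,2): δ = 132.02°  ·
  (1,3): δ = 82.64°  ·
  (1,4): δ = 4.97°  ✓
  (1,5): δ = 77.68°  ·
  (2,3): δ = 130.62°  ·
  (2,4): δ = 52.95°  ·
  (2,5): δ = 29.70°  ✓
  (3,4): δ = 102.33°  ·
  (3,5): δ = 19.68°  ✓
  (4,5): δ = 97.35°  ·
antipodal pairs: 5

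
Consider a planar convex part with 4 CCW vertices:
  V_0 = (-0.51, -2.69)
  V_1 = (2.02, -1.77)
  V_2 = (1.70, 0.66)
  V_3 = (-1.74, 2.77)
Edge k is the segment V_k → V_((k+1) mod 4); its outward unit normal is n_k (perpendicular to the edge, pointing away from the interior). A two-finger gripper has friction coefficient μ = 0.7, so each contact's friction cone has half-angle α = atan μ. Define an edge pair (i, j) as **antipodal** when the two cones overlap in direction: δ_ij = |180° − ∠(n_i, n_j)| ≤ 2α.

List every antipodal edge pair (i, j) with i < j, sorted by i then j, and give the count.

count = 3; pairs: (0,2), (1,3), (2,3)

α = atan 0.7 = 34.99°;  2α = 69.98°
n_0 = (+0.3417, -0.9398)
n_1 = (+0.9914, +0.1306)
n_2 = (+0.5229, +0.8524)
n_3 = (-0.9756, -0.2198)
  (0,1): δ = 102.48°  ·
  (0,2): δ = 51.51°  ✓
  (0,3): δ = 82.71°  ·
  (1,2): δ = 129.03°  ·
  (1,3): δ = 5.19°  ✓
  (2,3): δ = 45.78°  ✓
antipodal pairs: 3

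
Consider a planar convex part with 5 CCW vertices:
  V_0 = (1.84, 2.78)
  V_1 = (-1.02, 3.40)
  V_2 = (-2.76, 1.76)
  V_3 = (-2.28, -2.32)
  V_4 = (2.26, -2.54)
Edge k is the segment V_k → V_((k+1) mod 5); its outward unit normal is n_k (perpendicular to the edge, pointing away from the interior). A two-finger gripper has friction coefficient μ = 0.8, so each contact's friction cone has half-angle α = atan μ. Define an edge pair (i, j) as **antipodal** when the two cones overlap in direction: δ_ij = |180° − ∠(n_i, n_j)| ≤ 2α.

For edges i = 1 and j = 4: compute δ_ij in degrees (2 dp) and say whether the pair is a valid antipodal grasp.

δ = 51.21°, valid

α = atan 0.8 = 38.66°;  2α = 77.32°
edge 1: e_1 = (-1.74, -1.64);  n_1 = (-0.6859, +0.7277)
edge 4: e_4 = (-0.42, +5.32);  n_4 = (+0.9969, +0.0787)
∠(n_1, n_4) = 128.79°
δ = |180° − 128.79°| = 51.21°
51.21° ≤ 2α = 77.32°  →  valid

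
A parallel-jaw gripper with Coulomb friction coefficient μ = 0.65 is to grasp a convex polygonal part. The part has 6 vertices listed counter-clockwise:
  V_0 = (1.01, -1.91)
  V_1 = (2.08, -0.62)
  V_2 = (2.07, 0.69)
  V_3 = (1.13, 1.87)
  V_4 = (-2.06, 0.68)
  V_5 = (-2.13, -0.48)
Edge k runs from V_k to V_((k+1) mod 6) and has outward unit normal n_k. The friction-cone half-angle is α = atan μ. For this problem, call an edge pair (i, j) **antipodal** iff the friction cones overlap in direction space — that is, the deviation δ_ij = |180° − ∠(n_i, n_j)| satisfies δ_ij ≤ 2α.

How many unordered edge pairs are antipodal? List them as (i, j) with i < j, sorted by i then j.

count = 7; pairs: (0,3), (0,4), (1,4), (1,5), (2,4), (2,5), (3,5)

α = atan 0.65 = 33.02°;  2α = 66.05°
n_0 = (+0.7697, -0.6384)
n_1 = (+1.0000, +0.0076)
n_2 = (+0.7822, +0.6231)
n_3 = (-0.3495, +0.9369)
n_4 = (-0.9982, +0.0602)
n_5 = (-0.4145, -0.9101)
  (0,1): δ = 139.89°  ·
  (0,2): δ = 101.78°  ·
  (0,3): δ = 29.87°  ✓
  (0,4): δ = 36.22°  ✓
  (0,5): δ = 105.19°  ·
  (1,2): δ = 141.90°  ·
  (1,3): δ = 69.98°  ·
  (1,4): δ = 3.89°  ✓
  (1,5): δ = 65.08°  ✓
  (2,3): δ = 108.08°  ·
  (2,4): δ = 41.99°  ✓
  (2,5): δ = 26.97°  ✓
  (3,4): δ = 113.91°  ·
  (3,5): δ = 44.94°  ✓
  (4,5): δ = 111.03°  ·
antipodal pairs: 7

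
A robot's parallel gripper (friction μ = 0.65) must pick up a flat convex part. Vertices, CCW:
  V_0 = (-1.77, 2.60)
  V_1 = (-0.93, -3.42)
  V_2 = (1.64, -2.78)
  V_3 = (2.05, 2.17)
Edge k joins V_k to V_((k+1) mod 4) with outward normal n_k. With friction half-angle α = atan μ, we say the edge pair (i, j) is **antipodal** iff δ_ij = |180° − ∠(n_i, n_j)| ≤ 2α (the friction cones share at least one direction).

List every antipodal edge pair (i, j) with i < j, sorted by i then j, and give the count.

α = atan 0.65 = 33.02°;  2α = 66.05°
n_0 = (-0.9904, -0.1382)
n_1 = (+0.2416, -0.9704)
n_2 = (+0.9966, -0.0825)
n_3 = (+0.1119, +0.9937)
  (0,1): δ = 83.96°  ·
  (0,2): δ = 12.68°  ✓
  (0,3): δ = 75.63°  ·
  (1,2): δ = 108.72°  ·
  (1,3): δ = 20.41°  ✓
  (2,3): δ = 91.69°  ·
antipodal pairs: 2

count = 2; pairs: (0,2), (1,3)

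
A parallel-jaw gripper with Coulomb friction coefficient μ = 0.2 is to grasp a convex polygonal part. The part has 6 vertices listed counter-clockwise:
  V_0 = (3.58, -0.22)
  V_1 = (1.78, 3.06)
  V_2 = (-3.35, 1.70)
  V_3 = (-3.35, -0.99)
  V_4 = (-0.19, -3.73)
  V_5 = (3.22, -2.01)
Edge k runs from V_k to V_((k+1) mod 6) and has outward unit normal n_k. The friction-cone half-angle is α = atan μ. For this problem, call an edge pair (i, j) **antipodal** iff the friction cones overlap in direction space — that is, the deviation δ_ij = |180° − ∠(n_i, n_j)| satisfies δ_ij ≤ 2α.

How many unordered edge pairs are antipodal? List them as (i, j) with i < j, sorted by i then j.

α = atan 0.2 = 11.31°;  2α = 22.62°
n_0 = (+0.8767, +0.4811)
n_1 = (-0.2563, +0.9666)
n_2 = (-1.0000, -0.0000)
n_3 = (-0.6551, -0.7555)
n_4 = (+0.4504, -0.8929)
n_5 = (+0.9804, -0.1972)
  (0,1): δ = 103.91°  ·
  (0,2): δ = 28.76°  ·
  (0,3): δ = 20.31°  ✓
  (0,4): δ = 88.01°  ·
  (0,5): δ = 139.87°  ·
  (1,2): δ = 104.85°  ·
  (1,3): δ = 55.78°  ·
  (1,4): δ = 11.92°  ✓
  (1,5): δ = 63.78°  ·
  (2,3): δ = 130.93°  ·
  (2,4): δ = 63.23°  ·
  (2,5): δ = 11.37°  ✓
  (3,4): δ = 112.31°  ·
  (3,5): δ = 60.44°  ·
  (4,5): δ = 128.14°  ·
antipodal pairs: 3

count = 3; pairs: (0,3), (1,4), (2,5)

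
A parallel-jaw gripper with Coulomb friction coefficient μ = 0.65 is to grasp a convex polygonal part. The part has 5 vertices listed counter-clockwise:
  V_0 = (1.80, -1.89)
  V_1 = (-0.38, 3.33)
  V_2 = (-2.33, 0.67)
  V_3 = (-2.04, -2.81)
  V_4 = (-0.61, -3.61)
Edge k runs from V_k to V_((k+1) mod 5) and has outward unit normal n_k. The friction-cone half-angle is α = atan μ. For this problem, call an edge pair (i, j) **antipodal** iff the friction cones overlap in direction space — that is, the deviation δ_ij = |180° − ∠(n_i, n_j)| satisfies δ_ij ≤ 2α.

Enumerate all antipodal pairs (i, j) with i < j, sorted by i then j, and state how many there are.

α = atan 0.65 = 33.02°;  2α = 66.05°
n_0 = (+0.9228, +0.3854)
n_1 = (-0.8065, +0.5912)
n_2 = (-0.9965, -0.0830)
n_3 = (-0.4882, -0.8727)
n_4 = (+0.5809, -0.8140)
  (0,1): δ = 58.91°  ✓
  (0,2): δ = 17.90°  ✓
  (0,3): δ = 38.11°  ✓
  (0,4): δ = 102.85°  ·
  (1,2): δ = 138.99°  ·
  (1,3): δ = 82.98°  ·
  (1,4): δ = 18.24°  ✓
  (2,3): δ = 123.99°  ·
  (2,4): δ = 59.25°  ✓
  (3,4): δ = 115.26°  ·
antipodal pairs: 5

count = 5; pairs: (0,1), (0,2), (0,3), (1,4), (2,4)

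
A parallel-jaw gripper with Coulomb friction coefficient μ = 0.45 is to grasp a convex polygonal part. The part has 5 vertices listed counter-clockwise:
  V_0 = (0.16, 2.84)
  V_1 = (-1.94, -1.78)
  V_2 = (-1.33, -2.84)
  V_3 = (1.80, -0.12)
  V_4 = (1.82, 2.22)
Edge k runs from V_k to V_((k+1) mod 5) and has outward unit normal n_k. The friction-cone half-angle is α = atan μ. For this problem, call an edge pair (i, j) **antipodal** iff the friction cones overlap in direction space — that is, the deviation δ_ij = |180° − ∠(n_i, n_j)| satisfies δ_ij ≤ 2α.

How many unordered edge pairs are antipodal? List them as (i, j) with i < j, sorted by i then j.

α = atan 0.45 = 24.23°;  2α = 48.46°
n_0 = (-0.9104, +0.4138)
n_1 = (-0.8667, -0.4988)
n_2 = (+0.6559, -0.7548)
n_3 = (+1.0000, -0.0085)
n_4 = (+0.3499, +0.9368)
  (0,1): δ = 125.64°  ·
  (0,2): δ = 24.57°  ✓
  (0,3): δ = 23.95°  ✓
  (0,4): δ = 93.96°  ·
  (1,2): δ = 78.93°  ·
  (1,3): δ = 30.41°  ✓
  (1,4): δ = 39.60°  ✓
  (2,3): δ = 131.48°  ·
  (2,4): δ = 61.47°  ·
  (3,4): δ = 109.99°  ·
antipodal pairs: 4

count = 4; pairs: (0,2), (0,3), (1,3), (1,4)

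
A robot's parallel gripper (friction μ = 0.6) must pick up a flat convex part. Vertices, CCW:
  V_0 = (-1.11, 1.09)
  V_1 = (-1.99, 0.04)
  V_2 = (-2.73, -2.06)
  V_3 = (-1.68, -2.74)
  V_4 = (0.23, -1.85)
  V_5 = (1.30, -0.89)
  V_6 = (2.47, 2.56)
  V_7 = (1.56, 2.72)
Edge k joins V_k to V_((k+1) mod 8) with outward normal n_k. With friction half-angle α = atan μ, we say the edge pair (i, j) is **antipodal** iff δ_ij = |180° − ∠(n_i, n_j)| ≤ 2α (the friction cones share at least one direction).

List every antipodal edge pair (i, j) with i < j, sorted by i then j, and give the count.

α = atan 0.6 = 30.96°;  2α = 61.93°
n_0 = (-0.7664, +0.6423)
n_1 = (-0.9432, +0.3324)
n_2 = (-0.5436, -0.8394)
n_3 = (+0.4224, -0.9064)
n_4 = (+0.6678, -0.7443)
n_5 = (+0.9470, -0.3212)
n_6 = (+0.1732, +0.9849)
n_7 = (-0.5211, +0.8535)
  (0,1): δ = 159.45°  ·
  (0,2): δ = 82.96°  ·
  (0,3): δ = 25.05°  ✓
  (0,4): δ = 8.14°  ✓
  (0,5): δ = 21.23°  ✓
  (0,6): δ = 119.99°  ·
  (0,7): δ = 161.37°  ·
  (1,2): δ = 103.52°  ·
  (1,3): δ = 45.60°  ✓
  (1,4): δ = 28.69°  ✓
  (1,5): δ = 0.68°  ✓
  (1,6): δ = 99.44°  ·
  (1,7): δ = 140.82°  ·
  (2,3): δ = 122.09°  ·
  (2,4): δ = 105.17°  ·
  (2,5): δ = 75.81°  ·
  (2,6): δ = 22.96°  ✓
  (2,7): δ = 64.33°  ·
  (3,4): δ = 163.09°  ·
  (3,5): δ = 133.72°  ·
  (3,6): δ = 34.96°  ✓
  (3,7): δ = 6.42°  ✓
  (4,5): δ = 150.63°  ·
  (4,6): δ = 51.87°  ✓
  (4,7): δ = 10.49°  ✓
  (5,6): δ = 81.24°  ·
  (5,7): δ = 39.86°  ✓
  (6,7): δ = 138.62°  ·
antipodal pairs: 12

count = 12; pairs: (0,3), (0,4), (0,5), (1,3), (1,4), (1,5), (2,6), (3,6), (3,7), (4,6), (4,7), (5,7)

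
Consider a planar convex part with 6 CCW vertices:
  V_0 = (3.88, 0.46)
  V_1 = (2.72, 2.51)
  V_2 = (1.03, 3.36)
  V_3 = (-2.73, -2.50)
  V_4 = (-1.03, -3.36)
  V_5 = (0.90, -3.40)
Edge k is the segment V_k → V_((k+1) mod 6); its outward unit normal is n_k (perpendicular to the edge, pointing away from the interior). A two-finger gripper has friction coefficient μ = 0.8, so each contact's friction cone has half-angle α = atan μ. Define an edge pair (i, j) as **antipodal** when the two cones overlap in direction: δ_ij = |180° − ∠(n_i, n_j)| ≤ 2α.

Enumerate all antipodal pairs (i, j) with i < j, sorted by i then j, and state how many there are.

α = atan 0.8 = 38.66°;  2α = 77.32°
n_0 = (+0.8703, +0.4925)
n_1 = (+0.4493, +0.8934)
n_2 = (-0.8416, +0.5400)
n_3 = (-0.4514, -0.8923)
n_4 = (-0.0207, -0.9998)
n_5 = (+0.7916, -0.6111)
  (0,1): δ = 146.20°  ·
  (0,2): δ = 62.19°  ✓
  (0,3): δ = 33.66°  ✓
  (0,4): δ = 59.31°  ✓
  (0,5): δ = 112.83°  ·
  (1,2): δ = 95.99°  ·
  (1,3): δ = 0.13°  ✓
  (1,4): δ = 25.51°  ✓
  (1,5): δ = 79.03°  ·
  (2,3): δ = 84.15°  ·
  (2,4): δ = 58.50°  ✓
  (2,5): δ = 4.98°  ✓
  (3,4): δ = 154.35°  ·
  (3,5): δ = 100.83°  ·
  (4,5): δ = 126.48°  ·
antipodal pairs: 7

count = 7; pairs: (0,2), (0,3), (0,4), (1,3), (1,4), (2,4), (2,5)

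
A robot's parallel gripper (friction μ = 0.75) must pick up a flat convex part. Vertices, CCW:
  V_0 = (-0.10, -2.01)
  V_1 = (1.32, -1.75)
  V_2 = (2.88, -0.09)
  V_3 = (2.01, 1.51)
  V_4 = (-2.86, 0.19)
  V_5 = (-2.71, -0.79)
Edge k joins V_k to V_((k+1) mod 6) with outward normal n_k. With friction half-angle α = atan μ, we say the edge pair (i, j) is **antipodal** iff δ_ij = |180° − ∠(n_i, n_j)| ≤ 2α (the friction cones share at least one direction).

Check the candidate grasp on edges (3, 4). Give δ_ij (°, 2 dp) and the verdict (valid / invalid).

δ = 96.46°, invalid

α = atan 0.75 = 36.87°;  2α = 73.74°
edge 3: e_3 = (-4.87, -1.32);  n_3 = (-0.2616, +0.9652)
edge 4: e_4 = (+0.15, -0.98);  n_4 = (-0.9885, -0.1513)
∠(n_3, n_4) = 83.54°
δ = |180° − 83.54°| = 96.46°
96.46° > 2α = 73.74°  →  invalid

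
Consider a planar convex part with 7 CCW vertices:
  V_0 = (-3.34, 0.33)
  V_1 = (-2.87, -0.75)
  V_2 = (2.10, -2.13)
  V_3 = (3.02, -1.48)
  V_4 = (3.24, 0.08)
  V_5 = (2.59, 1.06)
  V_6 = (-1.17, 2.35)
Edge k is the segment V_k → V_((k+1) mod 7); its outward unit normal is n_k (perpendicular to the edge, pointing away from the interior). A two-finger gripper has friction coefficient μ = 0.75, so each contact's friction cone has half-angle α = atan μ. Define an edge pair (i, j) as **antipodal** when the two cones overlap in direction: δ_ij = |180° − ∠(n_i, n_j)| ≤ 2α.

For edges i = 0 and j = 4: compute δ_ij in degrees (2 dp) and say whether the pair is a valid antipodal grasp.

δ = 10.04°, valid

α = atan 0.75 = 36.87°;  2α = 73.74°
edge 0: e_0 = (+0.47, -1.08);  n_0 = (-0.9169, -0.3990)
edge 4: e_4 = (-0.65, +0.98);  n_4 = (+0.8334, +0.5527)
∠(n_0, n_4) = 169.96°
δ = |180° − 169.96°| = 10.04°
10.04° ≤ 2α = 73.74°  →  valid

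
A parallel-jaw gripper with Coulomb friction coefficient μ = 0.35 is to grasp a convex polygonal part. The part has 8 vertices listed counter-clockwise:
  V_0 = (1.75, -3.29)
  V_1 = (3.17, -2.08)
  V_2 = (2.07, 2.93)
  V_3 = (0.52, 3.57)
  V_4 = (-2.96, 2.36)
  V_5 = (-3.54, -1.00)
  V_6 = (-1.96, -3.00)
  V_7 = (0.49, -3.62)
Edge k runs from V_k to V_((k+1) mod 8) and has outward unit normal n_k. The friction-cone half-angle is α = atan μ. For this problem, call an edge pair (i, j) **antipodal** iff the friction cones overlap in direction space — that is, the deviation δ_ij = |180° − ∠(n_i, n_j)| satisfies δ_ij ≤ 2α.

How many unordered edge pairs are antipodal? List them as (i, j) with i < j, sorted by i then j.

count = 8; pairs: (0,3), (1,4), (1,5), (2,5), (2,6), (2,7), (3,6), (3,7)

α = atan 0.35 = 19.29°;  2α = 38.58°
n_0 = (+0.6486, -0.7611)
n_1 = (+0.9767, +0.2145)
n_2 = (+0.3816, +0.9243)
n_3 = (-0.3284, +0.9445)
n_4 = (-0.9854, +0.1701)
n_5 = (-0.7847, -0.6199)
n_6 = (-0.2453, -0.9694)
n_7 = (+0.2534, -0.9674)
  (0,1): δ = 118.05°  ·
  (0,2): δ = 62.87°  ·
  (0,3): δ = 21.26°  ✓
  (0,4): δ = 39.77°  ·
  (0,5): δ = 87.87°  ·
  (0,6): δ = 125.36°  ·
  (0,7): δ = 154.24°  ·
  (1,2): δ = 124.82°  ·
  (1,3): δ = 83.21°  ·
  (1,4): δ = 22.18°  ✓
  (1,5): δ = 25.93°  ✓
  (1,6): δ = 63.42°  ·
  (1,7): δ = 92.29°  ·
  (2,3): δ = 138.39°  ·
  (2,4): δ = 77.36°  ·
  (2,5): δ = 29.26°  ✓
  (2,6): δ = 8.23°  ✓
  (2,7): δ = 37.11°  ✓
  (3,4): δ = 118.97°  ·
  (3,5): δ = 70.86°  ·
  (3,6): δ = 33.37°  ✓
  (3,7): δ = 4.50°  ✓
  (4,5): δ = 131.90°  ·
  (4,6): δ = 94.41°  ·
  (4,7): δ = 65.53°  ·
  (5,6): δ = 142.51°  ·
  (5,7): δ = 113.63°  ·
  (6,7): δ = 151.12°  ·
antipodal pairs: 8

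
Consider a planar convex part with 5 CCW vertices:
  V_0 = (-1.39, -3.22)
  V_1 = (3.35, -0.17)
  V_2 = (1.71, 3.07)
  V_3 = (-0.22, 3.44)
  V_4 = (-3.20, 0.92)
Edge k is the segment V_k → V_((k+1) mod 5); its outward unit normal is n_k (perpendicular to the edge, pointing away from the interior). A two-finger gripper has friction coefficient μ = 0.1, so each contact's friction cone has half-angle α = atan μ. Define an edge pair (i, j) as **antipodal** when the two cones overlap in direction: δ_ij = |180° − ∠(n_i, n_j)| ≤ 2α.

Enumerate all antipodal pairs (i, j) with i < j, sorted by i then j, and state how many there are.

count = 2; pairs: (0,3), (1,4)

α = atan 0.1 = 5.71°;  2α = 11.42°
n_0 = (+0.5411, -0.8409)
n_1 = (+0.8922, +0.4516)
n_2 = (+0.1883, +0.9821)
n_3 = (-0.6457, +0.7636)
n_4 = (-0.9163, -0.4006)
  (0,1): δ = 95.91°  ·
  (0,2): δ = 43.61°  ·
  (0,3): δ = 7.46°  ✓
  (0,4): δ = 80.86°  ·
  (1,2): δ = 127.70°  ·
  (1,3): δ = 76.63°  ·
  (1,4): δ = 3.23°  ✓
  (2,3): δ = 128.93°  ·
  (2,4): δ = 55.53°  ·
  (3,4): δ = 106.60°  ·
antipodal pairs: 2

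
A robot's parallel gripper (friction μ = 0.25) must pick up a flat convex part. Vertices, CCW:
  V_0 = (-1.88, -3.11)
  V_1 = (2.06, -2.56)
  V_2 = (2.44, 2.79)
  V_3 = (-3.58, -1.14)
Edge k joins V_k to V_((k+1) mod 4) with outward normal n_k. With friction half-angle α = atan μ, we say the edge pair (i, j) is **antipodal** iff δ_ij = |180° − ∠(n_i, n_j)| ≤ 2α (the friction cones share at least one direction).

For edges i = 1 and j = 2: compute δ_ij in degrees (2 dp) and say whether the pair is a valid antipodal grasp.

α = atan 0.25 = 14.04°;  2α = 28.07°
edge 1: e_1 = (+0.38, +5.35);  n_1 = (+0.9975, -0.0708)
edge 2: e_2 = (-6.02, -3.93);  n_2 = (-0.5466, +0.8374)
∠(n_1, n_2) = 127.20°
δ = |180° − 127.20°| = 52.80°
52.80° > 2α = 28.07°  →  invalid

δ = 52.80°, invalid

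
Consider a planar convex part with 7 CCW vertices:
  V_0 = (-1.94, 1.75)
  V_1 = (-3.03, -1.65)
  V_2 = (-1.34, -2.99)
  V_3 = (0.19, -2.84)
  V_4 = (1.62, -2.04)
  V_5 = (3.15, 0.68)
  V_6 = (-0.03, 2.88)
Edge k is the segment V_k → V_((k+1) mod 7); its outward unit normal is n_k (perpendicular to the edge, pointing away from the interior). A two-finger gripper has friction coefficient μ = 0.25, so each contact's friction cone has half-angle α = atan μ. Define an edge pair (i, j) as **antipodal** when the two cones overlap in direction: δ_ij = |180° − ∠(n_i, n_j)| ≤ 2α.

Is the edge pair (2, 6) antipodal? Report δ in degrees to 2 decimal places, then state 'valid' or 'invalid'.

α = atan 0.25 = 14.04°;  2α = 28.07°
edge 2: e_2 = (+1.53, +0.15);  n_2 = (+0.0976, -0.9952)
edge 6: e_6 = (-1.91, -1.13);  n_6 = (-0.5092, +0.8607)
∠(n_2, n_6) = 154.99°
δ = |180° − 154.99°| = 25.01°
25.01° ≤ 2α = 28.07°  →  valid

δ = 25.01°, valid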